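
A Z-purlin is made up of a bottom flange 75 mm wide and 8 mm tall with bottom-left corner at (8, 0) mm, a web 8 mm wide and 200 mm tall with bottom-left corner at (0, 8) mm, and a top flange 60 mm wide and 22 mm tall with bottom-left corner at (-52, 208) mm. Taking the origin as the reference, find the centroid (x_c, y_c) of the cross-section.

x_c = 1.32 mm, y_c = 131.90 mm

bottom flange: A = 75 × 8 = 600.00, centroid at (45.50, 4.00).
web: A = 8 × 200 = 1600.00, centroid at (4.00, 108.00).
top flange: A = 60 × 22 = 1320.00, centroid at (-22.00, 219.00).
ΣA = 3520.00 mm²
ΣAx_c = (600.00)(45.50) + (1600.00)(4.00) + (1320.00)(-22.00) = 4660.00 mm³
ΣAy_c = (600.00)(4.00) + (1600.00)(108.00) + (1320.00)(219.00) = 464280.00 mm³
x_c = 4660.00 / 3520.00 = 1.32 mm
y_c = 464280.00 / 3520.00 = 131.90 mm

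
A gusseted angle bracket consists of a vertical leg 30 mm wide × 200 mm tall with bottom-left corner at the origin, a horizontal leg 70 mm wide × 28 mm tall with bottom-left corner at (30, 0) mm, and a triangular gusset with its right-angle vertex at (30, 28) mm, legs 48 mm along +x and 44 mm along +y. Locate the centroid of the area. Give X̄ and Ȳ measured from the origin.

X̄ = 29.50 mm, Ȳ = 74.59 mm

vertical leg: A = 30 × 200 = 6000.00, centroid at (15.00, 100.00).
horizontal leg: A = 70 × 28 = 1960.00, centroid at (65.00, 14.00).
gusset: A = ½·48·44 = 1056.00, centroid at (46.00, 42.67).
ΣA = 9016.00 mm², ΣAX̄ = 265976.00 mm³, ΣAȲ = 672496.00 mm³.
X̄ = 265976.00/9016.00 = 29.50 mm; Ȳ = 672496.00/9016.00 = 74.59 mm.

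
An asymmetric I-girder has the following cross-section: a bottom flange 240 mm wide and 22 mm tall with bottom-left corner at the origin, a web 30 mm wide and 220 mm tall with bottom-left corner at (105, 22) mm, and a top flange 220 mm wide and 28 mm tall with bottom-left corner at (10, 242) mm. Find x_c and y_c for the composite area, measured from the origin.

x_c = 120.00 mm, y_c = 138.93 mm

bottom flange: A = 240 × 22 = 5280.00, centroid at (120.00, 11.00).
web: A = 30 × 220 = 6600.00, centroid at (120.00, 132.00).
top flange: A = 220 × 28 = 6160.00, centroid at (120.00, 256.00).
ΣA = 18040.00 mm²
ΣAx_c = (5280.00)(120.00) + (6600.00)(120.00) + (6160.00)(120.00) = 2164800.00 mm³
ΣAy_c = (5280.00)(11.00) + (6600.00)(132.00) + (6160.00)(256.00) = 2506240.00 mm³
x_c = 2164800.00 / 18040.00 = 120.00 mm
y_c = 2506240.00 / 18040.00 = 138.93 mm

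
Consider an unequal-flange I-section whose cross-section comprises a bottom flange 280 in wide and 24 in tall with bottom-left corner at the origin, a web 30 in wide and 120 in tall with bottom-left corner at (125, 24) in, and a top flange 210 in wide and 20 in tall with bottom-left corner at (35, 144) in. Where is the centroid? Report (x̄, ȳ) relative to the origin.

x̄ = 140.00 in, ȳ = 70.93 in

bottom flange: A = 280 × 24 = 6720.00, centroid at (140.00, 12.00).
web: A = 30 × 120 = 3600.00, centroid at (140.00, 84.00).
top flange: A = 210 × 20 = 4200.00, centroid at (140.00, 154.00).
ΣA = 14520.00 in², ΣAx̄ = 2032800.00 in³, ΣAȳ = 1029840.00 in³.
x̄ = 2032800.00/14520.00 = 140.00 in; ȳ = 1029840.00/14520.00 = 70.93 in.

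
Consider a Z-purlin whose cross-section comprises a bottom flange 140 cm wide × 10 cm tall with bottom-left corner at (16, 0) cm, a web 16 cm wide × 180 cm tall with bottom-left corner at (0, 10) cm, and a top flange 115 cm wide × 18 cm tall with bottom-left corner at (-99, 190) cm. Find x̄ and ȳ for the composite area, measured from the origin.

bottom flange: A = 140 × 10 = 1400.00, centroid at (86.00, 5.00).
web: A = 16 × 180 = 2880.00, centroid at (8.00, 100.00).
top flange: A = 115 × 18 = 2070.00, centroid at (-41.50, 199.00).
ΣA = 6350.00 cm², ΣAx̄ = 57535.00 cm³, ΣAȳ = 706930.00 cm³.
x̄ = 57535.00/6350.00 = 9.06 cm; ȳ = 706930.00/6350.00 = 111.33 cm.

x̄ = 9.06 cm, ȳ = 111.33 cm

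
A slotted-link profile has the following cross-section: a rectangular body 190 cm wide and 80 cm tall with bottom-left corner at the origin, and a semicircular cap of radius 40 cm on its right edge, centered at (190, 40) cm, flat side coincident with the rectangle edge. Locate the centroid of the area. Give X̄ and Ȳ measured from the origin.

rectangular body: A = 190 × 80 = 15200.00, centroid at (95.00, 40.00).
semicircular end: A = ½π·40² = 2513.27, centroid at (206.98, 40.00).
ΣA = 17713.27 cm², ΣAX̄ = 1964188.75 cm³, ΣAȲ = 708530.96 cm³.
X̄ = 1964188.75/17713.27 = 110.89 cm; Ȳ = 708530.96/17713.27 = 40.00 cm.

X̄ = 110.89 cm, Ȳ = 40.00 cm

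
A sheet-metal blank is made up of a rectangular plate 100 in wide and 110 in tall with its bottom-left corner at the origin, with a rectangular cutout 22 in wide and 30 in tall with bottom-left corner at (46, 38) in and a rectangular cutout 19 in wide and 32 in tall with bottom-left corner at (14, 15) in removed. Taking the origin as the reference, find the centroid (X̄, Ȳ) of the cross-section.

X̄ = 51.18 in, Ȳ = 56.64 in

Part | A | x̄ᵢ | ȳᵢ | A·x̄ᵢ | A·ȳᵢ
plate | 11000.00 | 50.00 | 55.00 | 550000.00 | 605000.00
hole 1 | -660.00 | 57.00 | 53.00 | -37620.00 | -34980.00
hole 2 | -608.00 | 23.50 | 31.00 | -14288.00 | -18848.00
Σ | 9732.00 |  |  | 498092.00 | 551172.00
X̄ = 498092.00 / 9732.00 = 51.18 in
Ȳ = 551172.00 / 9732.00 = 56.64 in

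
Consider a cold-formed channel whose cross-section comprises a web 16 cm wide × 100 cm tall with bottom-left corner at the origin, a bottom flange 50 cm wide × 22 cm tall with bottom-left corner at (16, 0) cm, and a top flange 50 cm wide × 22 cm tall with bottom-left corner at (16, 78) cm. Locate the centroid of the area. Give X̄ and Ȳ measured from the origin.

X̄ = 27.11 cm, Ȳ = 50.00 cm

web: A = 16 × 100 = 1600.00, centroid at (8.00, 50.00).
bottom flange: A = 50 × 22 = 1100.00, centroid at (41.00, 11.00).
top flange: A = 50 × 22 = 1100.00, centroid at (41.00, 89.00).
ΣA = 3800.00 cm², ΣAX̄ = 103000.00 cm³, ΣAȲ = 190000.00 cm³.
X̄ = 103000.00/3800.00 = 27.11 cm; Ȳ = 190000.00/3800.00 = 50.00 cm.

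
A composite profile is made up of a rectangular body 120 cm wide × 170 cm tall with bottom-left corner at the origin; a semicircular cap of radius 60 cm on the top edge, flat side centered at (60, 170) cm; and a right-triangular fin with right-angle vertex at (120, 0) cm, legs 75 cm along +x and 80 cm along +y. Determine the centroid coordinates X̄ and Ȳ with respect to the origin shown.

rectangular body: A = 120 × 170 = 20400.00, centroid at (60.00, 85.00).
semicircular top: A = ½π·60² = 5654.87, centroid at (60.00, 195.46).
triangular fin: A = ½·75·80 = 3000.00, centroid at (145.00, 26.67).
ΣA = 29054.87 cm², ΣAX̄ = 1998292.01 cm³, ΣAȲ = 2919327.35 cm³.
X̄ = 1998292.01/29054.87 = 68.78 cm; Ȳ = 2919327.35/29054.87 = 100.48 cm.

X̄ = 68.78 cm, Ȳ = 100.48 cm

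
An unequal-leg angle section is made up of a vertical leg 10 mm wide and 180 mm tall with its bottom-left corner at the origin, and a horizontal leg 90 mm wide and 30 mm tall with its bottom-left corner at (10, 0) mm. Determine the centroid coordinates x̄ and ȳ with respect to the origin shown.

x̄ = 35.00 mm, ȳ = 45.00 mm

vertical leg: A = 10 × 180 = 1800.00, centroid at (5.00, 90.00).
horizontal leg: A = 90 × 30 = 2700.00, centroid at (55.00, 15.00).
ΣA = 4500.00 mm²
ΣAx̄ = (1800.00)(5.00) + (2700.00)(55.00) = 157500.00 mm³
ΣAȳ = (1800.00)(90.00) + (2700.00)(15.00) = 202500.00 mm³
x̄ = 157500.00 / 4500.00 = 35.00 mm
ȳ = 202500.00 / 4500.00 = 45.00 mm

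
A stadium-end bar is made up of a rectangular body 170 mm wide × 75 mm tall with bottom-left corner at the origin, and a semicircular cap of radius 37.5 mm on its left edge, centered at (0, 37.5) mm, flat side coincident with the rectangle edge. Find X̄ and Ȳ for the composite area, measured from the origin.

X̄ = 70.10 mm, Ȳ = 37.50 mm

rectangular body: A = 170 × 75 = 12750.00, centroid at (85.00, 37.50).
semicircular end: A = ½π·37.5² = 2208.93, centroid at (-15.92, 37.50).
ΣA = 14958.93 mm², ΣAX̄ = 1048593.75 mm³, ΣAȲ = 560959.96 mm³.
X̄ = 1048593.75/14958.93 = 70.10 mm; Ȳ = 560959.96/14958.93 = 37.50 mm.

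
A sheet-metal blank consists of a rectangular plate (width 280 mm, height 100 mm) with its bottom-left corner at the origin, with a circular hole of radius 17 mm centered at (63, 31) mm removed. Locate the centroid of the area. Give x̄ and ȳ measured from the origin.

Part | A | x̄ᵢ | ȳᵢ | A·x̄ᵢ | A·ȳᵢ
plate | 28000.00 | 140.00 | 50.00 | 3920000.00 | 1400000.00
hole | -907.92 | 63.00 | 31.00 | -57198.98 | -28145.53
Σ | 27092.08 |  |  | 3862801.02 | 1371854.47
x̄ = 3862801.02 / 27092.08 = 142.58 mm
ȳ = 1371854.47 / 27092.08 = 50.64 mm

x̄ = 142.58 mm, ȳ = 50.64 mm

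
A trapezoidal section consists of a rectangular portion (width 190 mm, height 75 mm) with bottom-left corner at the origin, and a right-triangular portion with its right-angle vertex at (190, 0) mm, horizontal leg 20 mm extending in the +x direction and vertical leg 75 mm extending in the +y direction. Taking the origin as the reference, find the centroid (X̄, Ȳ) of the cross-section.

X̄ = 100.08 mm, Ȳ = 36.88 mm

rectangular portion: A = 190 × 75 = 14250.00, centroid at (95.00, 37.50).
triangular portion: A = ½·20·75 = 750.00, centroid at (196.67, 25.00).
ΣA = 15000.00 mm²
ΣAX̄ = (14250.00)(95.00) + (750.00)(196.67) = 1501250.00 mm³
ΣAȲ = (14250.00)(37.50) + (750.00)(25.00) = 553125.00 mm³
X̄ = 1501250.00 / 15000.00 = 100.08 mm
Ȳ = 553125.00 / 15000.00 = 36.88 mm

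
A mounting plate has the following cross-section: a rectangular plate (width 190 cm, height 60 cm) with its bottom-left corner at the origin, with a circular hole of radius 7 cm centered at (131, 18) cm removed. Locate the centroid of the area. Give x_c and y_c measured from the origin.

plate: A = 190 × 60 = 11400.00, centroid at (95.00, 30.00).
hole: A = −π·7² = -153.94, centroid at (131.00, 18.00).
ΣA = 11246.06 cm²
ΣAx_c = (11400.00)(95.00) + (-153.94)(131.00) = 1062834.12 cm³
ΣAy_c = (11400.00)(30.00) + (-153.94)(18.00) = 339229.12 cm³
x_c = 1062834.12 / 11246.06 = 94.51 cm
y_c = 339229.12 / 11246.06 = 30.16 cm

x_c = 94.51 cm, y_c = 30.16 cm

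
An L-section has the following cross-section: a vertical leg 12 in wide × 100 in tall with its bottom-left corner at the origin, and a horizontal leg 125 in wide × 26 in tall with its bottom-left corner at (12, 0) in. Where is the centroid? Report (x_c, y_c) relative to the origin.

vertical leg: A = 12 × 100 = 1200.00, centroid at (6.00, 50.00).
horizontal leg: A = 125 × 26 = 3250.00, centroid at (74.50, 13.00).
ΣA = 4450.00 in²
ΣAx_c = (1200.00)(6.00) + (3250.00)(74.50) = 249325.00 in³
ΣAy_c = (1200.00)(50.00) + (3250.00)(13.00) = 102250.00 in³
x_c = 249325.00 / 4450.00 = 56.03 in
y_c = 102250.00 / 4450.00 = 22.98 in

x_c = 56.03 in, y_c = 22.98 in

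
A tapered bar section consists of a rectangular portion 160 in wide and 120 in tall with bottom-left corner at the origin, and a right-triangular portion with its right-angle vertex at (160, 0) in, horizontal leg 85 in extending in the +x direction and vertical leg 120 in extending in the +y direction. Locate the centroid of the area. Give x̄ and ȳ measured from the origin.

x̄ = 102.74 in, ȳ = 55.80 in

Part | A | x̄ᵢ | ȳᵢ | A·x̄ᵢ | A·ȳᵢ
rectangular portion | 19200.00 | 80.00 | 60.00 | 1536000.00 | 1152000.00
triangular portion | 5100.00 | 188.33 | 40.00 | 960500.00 | 204000.00
Σ | 24300.00 |  |  | 2496500.00 | 1356000.00
x̄ = 2496500.00 / 24300.00 = 102.74 in
ȳ = 1356000.00 / 24300.00 = 55.80 in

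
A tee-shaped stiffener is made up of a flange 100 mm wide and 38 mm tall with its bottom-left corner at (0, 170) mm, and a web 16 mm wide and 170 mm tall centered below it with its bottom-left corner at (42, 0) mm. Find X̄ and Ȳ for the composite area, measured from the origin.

Part | A | x̄ᵢ | ȳᵢ | A·x̄ᵢ | A·ȳᵢ
web | 2720.00 | 50.00 | 85.00 | 136000.00 | 231200.00
flange | 3800.00 | 50.00 | 189.00 | 190000.00 | 718200.00
Σ | 6520.00 |  |  | 326000.00 | 949400.00
X̄ = 326000.00 / 6520.00 = 50.00 mm
Ȳ = 949400.00 / 6520.00 = 145.61 mm

X̄ = 50.00 mm, Ȳ = 145.61 mm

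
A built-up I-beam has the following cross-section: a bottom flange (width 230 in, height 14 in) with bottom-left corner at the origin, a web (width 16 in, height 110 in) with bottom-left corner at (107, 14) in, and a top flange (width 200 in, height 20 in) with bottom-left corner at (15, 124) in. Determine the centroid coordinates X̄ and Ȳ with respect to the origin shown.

X̄ = 115.00 in, Ȳ = 75.72 in

Part | A | x̄ᵢ | ȳᵢ | A·x̄ᵢ | A·ȳᵢ
bottom flange | 3220.00 | 115.00 | 7.00 | 370300.00 | 22540.00
web | 1760.00 | 115.00 | 69.00 | 202400.00 | 121440.00
top flange | 4000.00 | 115.00 | 134.00 | 460000.00 | 536000.00
Σ | 8980.00 |  |  | 1032700.00 | 679980.00
X̄ = 1032700.00 / 8980.00 = 115.00 in
Ȳ = 679980.00 / 8980.00 = 75.72 in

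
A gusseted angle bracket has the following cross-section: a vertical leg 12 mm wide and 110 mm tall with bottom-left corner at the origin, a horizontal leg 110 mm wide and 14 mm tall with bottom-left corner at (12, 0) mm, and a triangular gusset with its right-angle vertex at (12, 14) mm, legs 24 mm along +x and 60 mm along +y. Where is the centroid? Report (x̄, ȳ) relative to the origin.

x̄ = 35.06 mm, ȳ = 30.13 mm

vertical leg: A = 12 × 110 = 1320.00, centroid at (6.00, 55.00).
horizontal leg: A = 110 × 14 = 1540.00, centroid at (67.00, 7.00).
gusset: A = ½·24·60 = 720.00, centroid at (20.00, 34.00).
ΣA = 3580.00 mm², ΣAx̄ = 125500.00 mm³, ΣAȳ = 107860.00 mm³.
x̄ = 125500.00/3580.00 = 35.06 mm; ȳ = 107860.00/3580.00 = 30.13 mm.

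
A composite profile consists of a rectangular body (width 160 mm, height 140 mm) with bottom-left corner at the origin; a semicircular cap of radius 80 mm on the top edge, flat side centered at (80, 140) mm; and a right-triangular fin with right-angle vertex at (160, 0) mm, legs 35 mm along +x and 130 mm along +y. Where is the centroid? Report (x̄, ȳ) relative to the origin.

x̄ = 86.00 mm, ȳ = 98.35 mm

rectangular body: A = 160 × 140 = 22400.00, centroid at (80.00, 70.00).
semicircular top: A = ½π·80² = 10053.10, centroid at (80.00, 173.95).
triangular fin: A = ½·35·130 = 2275.00, centroid at (171.67, 43.33).
ΣA = 34728.10 mm², ΣAx̄ = 2986789.39 mm³, ΣAȳ = 3415350.18 mm³.
x̄ = 2986789.39/34728.10 = 86.00 mm; ȳ = 3415350.18/34728.10 = 98.35 mm.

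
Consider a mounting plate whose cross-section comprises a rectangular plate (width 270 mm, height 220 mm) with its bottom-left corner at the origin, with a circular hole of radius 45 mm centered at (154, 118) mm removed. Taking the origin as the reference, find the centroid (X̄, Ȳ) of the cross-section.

X̄ = 132.72 mm, Ȳ = 109.04 mm

plate: A = 270 × 220 = 59400.00, centroid at (135.00, 110.00).
hole: A = −π·45² = -6361.73, centroid at (154.00, 118.00).
ΣA = 53038.27 mm², ΣAX̄ = 7039294.33 mm³, ΣAȲ = 5783316.44 mm³.
X̄ = 7039294.33/53038.27 = 132.72 mm; Ȳ = 5783316.44/53038.27 = 109.04 mm.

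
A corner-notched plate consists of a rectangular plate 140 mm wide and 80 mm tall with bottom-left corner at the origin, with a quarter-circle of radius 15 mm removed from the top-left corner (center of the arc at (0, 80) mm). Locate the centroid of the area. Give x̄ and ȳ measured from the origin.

x̄ = 71.02 mm, ȳ = 39.46 mm

plate: A = 140 × 80 = 11200.00, centroid at (70.00, 40.00).
removed quarter-circle: A = −¼π·15² = -176.71, centroid at (6.37, 73.63).
ΣA = 11023.29 mm², ΣAx̄ = 782875.00 mm³, ΣAȳ = 434987.83 mm³.
x̄ = 782875.00/11023.29 = 71.02 mm; ȳ = 434987.83/11023.29 = 39.46 mm.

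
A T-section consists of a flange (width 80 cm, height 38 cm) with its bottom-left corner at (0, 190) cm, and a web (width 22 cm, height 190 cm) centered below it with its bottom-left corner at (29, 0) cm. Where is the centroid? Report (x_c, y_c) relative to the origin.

web: A = 22 × 190 = 4180.00, centroid at (40.00, 95.00).
flange: A = 80 × 38 = 3040.00, centroid at (40.00, 209.00).
ΣA = 7220.00 cm², ΣAx_c = 288800.00 cm³, ΣAy_c = 1032460.00 cm³.
x_c = 288800.00/7220.00 = 40.00 cm; y_c = 1032460.00/7220.00 = 143.00 cm.

x_c = 40.00 cm, y_c = 143.00 cm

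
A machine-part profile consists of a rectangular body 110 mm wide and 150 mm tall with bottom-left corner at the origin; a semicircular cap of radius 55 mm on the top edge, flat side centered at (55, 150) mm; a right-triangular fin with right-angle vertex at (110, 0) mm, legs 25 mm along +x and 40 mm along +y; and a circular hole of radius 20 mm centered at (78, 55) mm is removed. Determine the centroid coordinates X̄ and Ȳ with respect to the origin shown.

X̄ = 55.13 mm, Ȳ = 97.52 mm

Part | A | x̄ᵢ | ȳᵢ | A·x̄ᵢ | A·ȳᵢ
rectangular body | 16500.00 | 55.00 | 75.00 | 907500.00 | 1237500.00
semicircular top | 4751.66 | 55.00 | 173.34 | 261341.24 | 823665.50
triangular fin | 500.00 | 118.33 | 13.33 | 59166.67 | 6666.67
hole | -1256.64 | 78.00 | 55.00 | -98017.69 | -69115.04
Σ | 20495.02 |  |  | 1129990.21 | 1998717.13
X̄ = 1129990.21 / 20495.02 = 55.13 mm
Ȳ = 1998717.13 / 20495.02 = 97.52 mm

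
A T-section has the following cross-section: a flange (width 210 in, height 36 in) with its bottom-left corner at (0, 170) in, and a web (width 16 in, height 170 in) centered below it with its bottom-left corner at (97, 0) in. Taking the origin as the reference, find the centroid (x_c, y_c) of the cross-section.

web: A = 16 × 170 = 2720.00, centroid at (105.00, 85.00).
flange: A = 210 × 36 = 7560.00, centroid at (105.00, 188.00).
ΣA = 10280.00 in²
ΣAx_c = (2720.00)(105.00) + (7560.00)(105.00) = 1079400.00 in³
ΣAy_c = (2720.00)(85.00) + (7560.00)(188.00) = 1652480.00 in³
x_c = 1079400.00 / 10280.00 = 105.00 in
y_c = 1652480.00 / 10280.00 = 160.75 in

x_c = 105.00 in, y_c = 160.75 in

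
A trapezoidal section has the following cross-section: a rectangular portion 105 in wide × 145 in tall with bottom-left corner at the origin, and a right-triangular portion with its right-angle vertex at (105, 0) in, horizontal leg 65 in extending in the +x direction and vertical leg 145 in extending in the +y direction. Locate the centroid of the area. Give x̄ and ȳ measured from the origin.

x̄ = 70.03 in, ȳ = 66.79 in

rectangular portion: A = 105 × 145 = 15225.00, centroid at (52.50, 72.50).
triangular portion: A = ½·65·145 = 4712.50, centroid at (126.67, 48.33).
ΣA = 19937.50 in², ΣAx̄ = 1396229.17 in³, ΣAȳ = 1331583.33 in³.
x̄ = 1396229.17/19937.50 = 70.03 in; ȳ = 1331583.33/19937.50 = 66.79 in.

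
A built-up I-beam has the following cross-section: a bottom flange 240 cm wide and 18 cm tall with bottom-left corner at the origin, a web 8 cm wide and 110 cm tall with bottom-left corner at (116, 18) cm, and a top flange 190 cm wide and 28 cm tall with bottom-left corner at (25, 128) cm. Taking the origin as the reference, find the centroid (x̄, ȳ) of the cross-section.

bottom flange: A = 240 × 18 = 4320.00, centroid at (120.00, 9.00).
web: A = 8 × 110 = 880.00, centroid at (120.00, 73.00).
top flange: A = 190 × 28 = 5320.00, centroid at (120.00, 142.00).
ΣA = 10520.00 cm², ΣAx̄ = 1262400.00 cm³, ΣAȳ = 858560.00 cm³.
x̄ = 1262400.00/10520.00 = 120.00 cm; ȳ = 858560.00/10520.00 = 81.61 cm.

x̄ = 120.00 cm, ȳ = 81.61 cm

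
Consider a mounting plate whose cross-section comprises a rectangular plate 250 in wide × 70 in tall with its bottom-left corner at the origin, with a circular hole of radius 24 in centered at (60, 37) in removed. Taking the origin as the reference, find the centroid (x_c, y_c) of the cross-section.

Part | A | x̄ᵢ | ȳᵢ | A·x̄ᵢ | A·ȳᵢ
plate | 17500.00 | 125.00 | 35.00 | 2187500.00 | 612500.00
hole | -1809.56 | 60.00 | 37.00 | -108573.44 | -66953.62
Σ | 15690.44 |  |  | 2078926.56 | 545546.38
x_c = 2078926.56 / 15690.44 = 132.50 in
y_c = 545546.38 / 15690.44 = 34.77 in

x_c = 132.50 in, y_c = 34.77 in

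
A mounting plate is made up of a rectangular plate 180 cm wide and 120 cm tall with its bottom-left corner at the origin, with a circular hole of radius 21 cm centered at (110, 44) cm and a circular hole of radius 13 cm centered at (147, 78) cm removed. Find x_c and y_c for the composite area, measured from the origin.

plate: A = 180 × 120 = 21600.00, centroid at (90.00, 60.00).
hole 1: A = −π·21² = -1385.44, centroid at (110.00, 44.00).
hole 2: A = −π·13² = -530.93, centroid at (147.00, 78.00).
ΣA = 19683.63 cm², ΣAx_c = 1713554.75 cm³, ΣAy_c = 1193628.06 cm³.
x_c = 1713554.75/19683.63 = 87.05 cm; y_c = 1193628.06/19683.63 = 60.64 cm.

x_c = 87.05 cm, y_c = 60.64 cm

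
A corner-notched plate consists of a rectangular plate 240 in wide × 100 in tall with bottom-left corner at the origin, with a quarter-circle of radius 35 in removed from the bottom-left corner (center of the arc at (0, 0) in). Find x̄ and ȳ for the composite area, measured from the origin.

x̄ = 124.39 in, ȳ = 51.47 in

plate: A = 240 × 100 = 24000.00, centroid at (120.00, 50.00).
removed quarter-circle: A = −¼π·35² = -962.11, centroid at (14.85, 14.85).
ΣA = 23037.89 in², ΣAx̄ = 2865708.33 in³, ΣAȳ = 1185708.33 in³.
x̄ = 2865708.33/23037.89 = 124.39 in; ȳ = 1185708.33/23037.89 = 51.47 in.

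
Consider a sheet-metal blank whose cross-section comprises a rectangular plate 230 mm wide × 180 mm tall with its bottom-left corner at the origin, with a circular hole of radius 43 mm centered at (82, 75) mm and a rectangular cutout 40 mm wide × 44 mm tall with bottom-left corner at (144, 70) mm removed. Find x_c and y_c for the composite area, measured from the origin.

x_c = 118.12 mm, y_c = 92.47 mm

plate: A = 230 × 180 = 41400.00, centroid at (115.00, 90.00).
hole 1: A = −π·43² = -5808.80, centroid at (82.00, 75.00).
hole 2: A = −(40 × 44) = -1760.00, centroid at (164.00, 92.00).
ΣA = 33831.20 mm²
ΣAx_c = (41400.00)(115.00) + (-5808.80)(82.00) + (-1760.00)(164.00) = 3996038.01 mm³
ΣAy_c = (41400.00)(90.00) + (-5808.80)(75.00) + (-1760.00)(92.00) = 3128419.64 mm³
x_c = 3996038.01 / 33831.20 = 118.12 mm
y_c = 3128419.64 / 33831.20 = 92.47 mm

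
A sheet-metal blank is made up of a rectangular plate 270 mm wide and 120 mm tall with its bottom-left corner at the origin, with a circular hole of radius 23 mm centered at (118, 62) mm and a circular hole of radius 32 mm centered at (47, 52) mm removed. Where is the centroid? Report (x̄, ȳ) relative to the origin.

x̄ = 146.31 mm, ȳ = 60.81 mm

plate: A = 270 × 120 = 32400.00, centroid at (135.00, 60.00).
hole 1: A = −π·23² = -1661.90, centroid at (118.00, 62.00).
hole 2: A = −π·32² = -3216.99, centroid at (47.00, 52.00).
ΣA = 27521.11 mm², ΣAx̄ = 4026696.93 mm³, ΣAȳ = 1673678.52 mm³.
x̄ = 4026696.93/27521.11 = 146.31 mm; ȳ = 1673678.52/27521.11 = 60.81 mm.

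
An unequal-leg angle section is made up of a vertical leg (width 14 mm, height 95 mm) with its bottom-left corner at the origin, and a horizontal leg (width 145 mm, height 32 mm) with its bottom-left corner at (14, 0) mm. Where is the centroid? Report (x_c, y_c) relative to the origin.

vertical leg: A = 14 × 95 = 1330.00, centroid at (7.00, 47.50).
horizontal leg: A = 145 × 32 = 4640.00, centroid at (86.50, 16.00).
ΣA = 5970.00 mm², ΣAx_c = 410670.00 mm³, ΣAy_c = 137415.00 mm³.
x_c = 410670.00/5970.00 = 68.79 mm; y_c = 137415.00/5970.00 = 23.02 mm.

x_c = 68.79 mm, y_c = 23.02 mm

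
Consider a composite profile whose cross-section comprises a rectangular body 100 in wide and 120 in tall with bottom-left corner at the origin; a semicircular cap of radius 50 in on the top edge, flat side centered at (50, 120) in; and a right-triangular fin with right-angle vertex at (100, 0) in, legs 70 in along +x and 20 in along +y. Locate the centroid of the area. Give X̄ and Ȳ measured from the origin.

X̄ = 53.09 in, Ȳ = 76.94 in

rectangular body: A = 100 × 120 = 12000.00, centroid at (50.00, 60.00).
semicircular top: A = ½π·50² = 3926.99, centroid at (50.00, 141.22).
triangular fin: A = ½·70·20 = 700.00, centroid at (123.33, 6.67).
ΣA = 16626.99 in²
ΣAX̄ = (12000.00)(50.00) + (3926.99)(50.00) + (700.00)(123.33) = 882682.87 in³
ΣAȲ = (12000.00)(60.00) + (3926.99)(141.22) + (700.00)(6.67) = 1279238.90 in³
X̄ = 882682.87 / 16626.99 = 53.09 in
Ȳ = 1279238.90 / 16626.99 = 76.94 in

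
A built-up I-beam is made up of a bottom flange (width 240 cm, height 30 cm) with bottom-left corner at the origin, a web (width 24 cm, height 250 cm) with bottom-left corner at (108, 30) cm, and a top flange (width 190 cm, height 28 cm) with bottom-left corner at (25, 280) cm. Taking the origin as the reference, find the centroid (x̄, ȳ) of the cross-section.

x̄ = 120.00 cm, ȳ = 140.50 cm

Part | A | x̄ᵢ | ȳᵢ | A·x̄ᵢ | A·ȳᵢ
bottom flange | 7200.00 | 120.00 | 15.00 | 864000.00 | 108000.00
web | 6000.00 | 120.00 | 155.00 | 720000.00 | 930000.00
top flange | 5320.00 | 120.00 | 294.00 | 638400.00 | 1564080.00
Σ | 18520.00 |  |  | 2222400.00 | 2602080.00
x̄ = 2222400.00 / 18520.00 = 120.00 cm
ȳ = 2602080.00 / 18520.00 = 140.50 cm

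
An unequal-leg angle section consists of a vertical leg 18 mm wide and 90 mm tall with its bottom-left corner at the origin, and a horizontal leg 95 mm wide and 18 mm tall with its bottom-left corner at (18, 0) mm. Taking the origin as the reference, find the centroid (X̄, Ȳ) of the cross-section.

Part | A | x̄ᵢ | ȳᵢ | A·x̄ᵢ | A·ȳᵢ
vertical leg | 1620.00 | 9.00 | 45.00 | 14580.00 | 72900.00
horizontal leg | 1710.00 | 65.50 | 9.00 | 112005.00 | 15390.00
Σ | 3330.00 |  |  | 126585.00 | 88290.00
X̄ = 126585.00 / 3330.00 = 38.01 mm
Ȳ = 88290.00 / 3330.00 = 26.51 mm

X̄ = 38.01 mm, Ȳ = 26.51 mm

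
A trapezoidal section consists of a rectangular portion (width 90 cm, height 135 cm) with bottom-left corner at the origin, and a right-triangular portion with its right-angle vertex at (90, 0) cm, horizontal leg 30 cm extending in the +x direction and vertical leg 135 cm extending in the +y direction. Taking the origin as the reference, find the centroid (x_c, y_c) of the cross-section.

Part | A | x̄ᵢ | ȳᵢ | A·x̄ᵢ | A·ȳᵢ
rectangular portion | 12150.00 | 45.00 | 67.50 | 546750.00 | 820125.00
triangular portion | 2025.00 | 100.00 | 45.00 | 202500.00 | 91125.00
Σ | 14175.00 |  |  | 749250.00 | 911250.00
x_c = 749250.00 / 14175.00 = 52.86 cm
y_c = 911250.00 / 14175.00 = 64.29 cm

x_c = 52.86 cm, y_c = 64.29 cm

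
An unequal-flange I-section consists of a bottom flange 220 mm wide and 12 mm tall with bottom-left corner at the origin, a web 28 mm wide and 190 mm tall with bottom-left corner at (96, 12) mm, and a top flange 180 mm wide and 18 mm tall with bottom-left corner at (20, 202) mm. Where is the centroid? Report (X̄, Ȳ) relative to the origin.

X̄ = 110.00 mm, Ȳ = 113.28 mm

Part | A | x̄ᵢ | ȳᵢ | A·x̄ᵢ | A·ȳᵢ
bottom flange | 2640.00 | 110.00 | 6.00 | 290400.00 | 15840.00
web | 5320.00 | 110.00 | 107.00 | 585200.00 | 569240.00
top flange | 3240.00 | 110.00 | 211.00 | 356400.00 | 683640.00
Σ | 11200.00 |  |  | 1232000.00 | 1268720.00
X̄ = 1232000.00 / 11200.00 = 110.00 mm
Ȳ = 1268720.00 / 11200.00 = 113.28 mm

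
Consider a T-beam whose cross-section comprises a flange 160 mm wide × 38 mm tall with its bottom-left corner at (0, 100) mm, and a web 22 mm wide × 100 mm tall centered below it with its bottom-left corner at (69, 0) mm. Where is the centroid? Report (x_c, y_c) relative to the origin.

web: A = 22 × 100 = 2200.00, centroid at (80.00, 50.00).
flange: A = 160 × 38 = 6080.00, centroid at (80.00, 119.00).
ΣA = 8280.00 mm², ΣAx_c = 662400.00 mm³, ΣAy_c = 833520.00 mm³.
x_c = 662400.00/8280.00 = 80.00 mm; y_c = 833520.00/8280.00 = 100.67 mm.

x_c = 80.00 mm, y_c = 100.67 mm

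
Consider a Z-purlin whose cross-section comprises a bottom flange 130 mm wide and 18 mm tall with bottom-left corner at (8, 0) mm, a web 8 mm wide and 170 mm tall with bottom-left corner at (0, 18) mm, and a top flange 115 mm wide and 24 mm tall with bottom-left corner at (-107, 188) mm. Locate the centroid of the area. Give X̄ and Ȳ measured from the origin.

bottom flange: A = 130 × 18 = 2340.00, centroid at (73.00, 9.00).
web: A = 8 × 170 = 1360.00, centroid at (4.00, 103.00).
top flange: A = 115 × 24 = 2760.00, centroid at (-49.50, 200.00).
ΣA = 6460.00 mm²
ΣAX̄ = (2340.00)(73.00) + (1360.00)(4.00) + (2760.00)(-49.50) = 39640.00 mm³
ΣAȲ = (2340.00)(9.00) + (1360.00)(103.00) + (2760.00)(200.00) = 713140.00 mm³
X̄ = 39640.00 / 6460.00 = 6.14 mm
Ȳ = 713140.00 / 6460.00 = 110.39 mm

X̄ = 6.14 mm, Ȳ = 110.39 mm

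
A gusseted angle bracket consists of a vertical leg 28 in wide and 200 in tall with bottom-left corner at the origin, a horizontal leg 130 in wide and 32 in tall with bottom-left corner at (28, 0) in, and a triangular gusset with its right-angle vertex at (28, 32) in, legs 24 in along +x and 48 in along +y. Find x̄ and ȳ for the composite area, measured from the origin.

vertical leg: A = 28 × 200 = 5600.00, centroid at (14.00, 100.00).
horizontal leg: A = 130 × 32 = 4160.00, centroid at (93.00, 16.00).
gusset: A = ½·24·48 = 576.00, centroid at (36.00, 48.00).
ΣA = 10336.00 in², ΣAx̄ = 486016.00 in³, ΣAȳ = 654208.00 in³.
x̄ = 486016.00/10336.00 = 47.02 in; ȳ = 654208.00/10336.00 = 63.29 in.

x̄ = 47.02 in, ȳ = 63.29 in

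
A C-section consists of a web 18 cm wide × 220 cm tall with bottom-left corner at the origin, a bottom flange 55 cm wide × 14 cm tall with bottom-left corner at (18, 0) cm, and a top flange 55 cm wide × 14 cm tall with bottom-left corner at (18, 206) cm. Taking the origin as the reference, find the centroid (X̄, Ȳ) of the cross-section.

web: A = 18 × 220 = 3960.00, centroid at (9.00, 110.00).
bottom flange: A = 55 × 14 = 770.00, centroid at (45.50, 7.00).
top flange: A = 55 × 14 = 770.00, centroid at (45.50, 213.00).
ΣA = 5500.00 cm², ΣAX̄ = 105710.00 cm³, ΣAȲ = 605000.00 cm³.
X̄ = 105710.00/5500.00 = 19.22 cm; Ȳ = 605000.00/5500.00 = 110.00 cm.

X̄ = 19.22 cm, Ȳ = 110.00 cm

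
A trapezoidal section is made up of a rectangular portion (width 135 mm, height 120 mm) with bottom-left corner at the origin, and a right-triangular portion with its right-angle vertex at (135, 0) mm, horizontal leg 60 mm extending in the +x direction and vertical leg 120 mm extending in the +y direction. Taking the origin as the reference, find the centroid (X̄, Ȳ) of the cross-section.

rectangular portion: A = 135 × 120 = 16200.00, centroid at (67.50, 60.00).
triangular portion: A = ½·60·120 = 3600.00, centroid at (155.00, 40.00).
ΣA = 19800.00 mm²
ΣAX̄ = (16200.00)(67.50) + (3600.00)(155.00) = 1651500.00 mm³
ΣAȲ = (16200.00)(60.00) + (3600.00)(40.00) = 1116000.00 mm³
X̄ = 1651500.00 / 19800.00 = 83.41 mm
Ȳ = 1116000.00 / 19800.00 = 56.36 mm

X̄ = 83.41 mm, Ȳ = 56.36 mm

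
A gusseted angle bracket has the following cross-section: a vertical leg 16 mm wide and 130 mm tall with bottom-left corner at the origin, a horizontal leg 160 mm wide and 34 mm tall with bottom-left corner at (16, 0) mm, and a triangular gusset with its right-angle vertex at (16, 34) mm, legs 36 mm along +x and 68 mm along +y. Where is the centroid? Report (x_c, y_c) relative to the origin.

Part | A | x̄ᵢ | ȳᵢ | A·x̄ᵢ | A·ȳᵢ
vertical leg | 2080.00 | 8.00 | 65.00 | 16640.00 | 135200.00
horizontal leg | 5440.00 | 96.00 | 17.00 | 522240.00 | 92480.00
gusset | 1224.00 | 28.00 | 56.67 | 34272.00 | 69360.00
Σ | 8744.00 |  |  | 573152.00 | 297040.00
x_c = 573152.00 / 8744.00 = 65.55 mm
y_c = 297040.00 / 8744.00 = 33.97 mm

x_c = 65.55 mm, y_c = 33.97 mm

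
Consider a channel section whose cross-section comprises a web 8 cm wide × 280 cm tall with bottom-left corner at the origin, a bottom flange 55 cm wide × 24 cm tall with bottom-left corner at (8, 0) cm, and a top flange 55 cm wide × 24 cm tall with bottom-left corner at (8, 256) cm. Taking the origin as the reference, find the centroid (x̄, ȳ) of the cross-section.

Part | A | x̄ᵢ | ȳᵢ | A·x̄ᵢ | A·ȳᵢ
web | 2240.00 | 4.00 | 140.00 | 8960.00 | 313600.00
bottom flange | 1320.00 | 35.50 | 12.00 | 46860.00 | 15840.00
top flange | 1320.00 | 35.50 | 268.00 | 46860.00 | 353760.00
Σ | 4880.00 |  |  | 102680.00 | 683200.00
x̄ = 102680.00 / 4880.00 = 21.04 cm
ȳ = 683200.00 / 4880.00 = 140.00 cm

x̄ = 21.04 cm, ȳ = 140.00 cm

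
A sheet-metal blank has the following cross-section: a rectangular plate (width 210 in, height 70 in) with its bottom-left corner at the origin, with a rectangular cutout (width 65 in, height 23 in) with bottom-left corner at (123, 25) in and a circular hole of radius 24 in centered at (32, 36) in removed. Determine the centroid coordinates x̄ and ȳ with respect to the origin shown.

x̄ = 109.97 in, ȳ = 34.64 in

plate: A = 210 × 70 = 14700.00, centroid at (105.00, 35.00).
hole 1: A = −(65 × 23) = -1495.00, centroid at (155.50, 36.50).
hole 2: A = −π·24² = -1809.56, centroid at (32.00, 36.00).
ΣA = 11395.44 in², ΣAx̄ = 1253121.66 in³, ΣAȳ = 394788.43 in³.
x̄ = 1253121.66/11395.44 = 109.97 in; ȳ = 394788.43/11395.44 = 34.64 in.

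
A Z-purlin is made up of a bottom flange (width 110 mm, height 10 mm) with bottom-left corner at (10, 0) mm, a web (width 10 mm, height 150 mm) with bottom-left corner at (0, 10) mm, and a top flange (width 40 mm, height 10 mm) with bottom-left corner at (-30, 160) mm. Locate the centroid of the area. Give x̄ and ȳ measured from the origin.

x̄ = 25.00 mm, ȳ = 66.33 mm

bottom flange: A = 110 × 10 = 1100.00, centroid at (65.00, 5.00).
web: A = 10 × 150 = 1500.00, centroid at (5.00, 85.00).
top flange: A = 40 × 10 = 400.00, centroid at (-10.00, 165.00).
ΣA = 3000.00 mm²
ΣAx̄ = (1100.00)(65.00) + (1500.00)(5.00) + (400.00)(-10.00) = 75000.00 mm³
ΣAȳ = (1100.00)(5.00) + (1500.00)(85.00) + (400.00)(165.00) = 199000.00 mm³
x̄ = 75000.00 / 3000.00 = 25.00 mm
ȳ = 199000.00 / 3000.00 = 66.33 mm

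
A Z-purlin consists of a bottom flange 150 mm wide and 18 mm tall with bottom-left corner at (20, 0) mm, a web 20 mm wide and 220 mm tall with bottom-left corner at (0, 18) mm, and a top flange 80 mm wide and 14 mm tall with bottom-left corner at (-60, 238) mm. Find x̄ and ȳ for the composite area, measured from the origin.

x̄ = 33.83 mm, ȳ = 104.85 mm

bottom flange: A = 150 × 18 = 2700.00, centroid at (95.00, 9.00).
web: A = 20 × 220 = 4400.00, centroid at (10.00, 128.00).
top flange: A = 80 × 14 = 1120.00, centroid at (-20.00, 245.00).
ΣA = 8220.00 mm², ΣAx̄ = 278100.00 mm³, ΣAȳ = 861900.00 mm³.
x̄ = 278100.00/8220.00 = 33.83 mm; ȳ = 861900.00/8220.00 = 104.85 mm.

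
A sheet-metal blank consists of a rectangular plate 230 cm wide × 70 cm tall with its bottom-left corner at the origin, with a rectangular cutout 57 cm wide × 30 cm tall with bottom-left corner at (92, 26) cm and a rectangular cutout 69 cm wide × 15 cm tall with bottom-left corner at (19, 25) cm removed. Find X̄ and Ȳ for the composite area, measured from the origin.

plate: A = 230 × 70 = 16100.00, centroid at (115.00, 35.00).
hole 1: A = −(57 × 30) = -1710.00, centroid at (120.50, 41.00).
hole 2: A = −(69 × 15) = -1035.00, centroid at (53.50, 32.50).
ΣA = 13355.00 cm², ΣAX̄ = 1590072.50 cm³, ΣAȲ = 459752.50 cm³.
X̄ = 1590072.50/13355.00 = 119.06 cm; Ȳ = 459752.50/13355.00 = 34.43 cm.

X̄ = 119.06 cm, Ȳ = 34.43 cm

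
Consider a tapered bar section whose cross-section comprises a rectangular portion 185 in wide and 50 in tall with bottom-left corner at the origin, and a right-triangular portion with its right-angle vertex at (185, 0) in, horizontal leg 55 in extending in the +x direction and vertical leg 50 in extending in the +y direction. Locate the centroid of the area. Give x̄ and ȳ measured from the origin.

rectangular portion: A = 185 × 50 = 9250.00, centroid at (92.50, 25.00).
triangular portion: A = ½·55·50 = 1375.00, centroid at (203.33, 16.67).
ΣA = 10625.00 in², ΣAx̄ = 1135208.33 in³, ΣAȳ = 254166.67 in³.
x̄ = 1135208.33/10625.00 = 106.84 in; ȳ = 254166.67/10625.00 = 23.92 in.

x̄ = 106.84 in, ȳ = 23.92 in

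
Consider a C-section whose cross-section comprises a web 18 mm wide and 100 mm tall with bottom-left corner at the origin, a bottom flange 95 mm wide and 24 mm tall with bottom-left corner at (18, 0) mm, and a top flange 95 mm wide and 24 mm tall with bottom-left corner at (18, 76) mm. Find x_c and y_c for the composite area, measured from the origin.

x_c = 49.51 mm, y_c = 50.00 mm

Part | A | x̄ᵢ | ȳᵢ | A·x̄ᵢ | A·ȳᵢ
web | 1800.00 | 9.00 | 50.00 | 16200.00 | 90000.00
bottom flange | 2280.00 | 65.50 | 12.00 | 149340.00 | 27360.00
top flange | 2280.00 | 65.50 | 88.00 | 149340.00 | 200640.00
Σ | 6360.00 |  |  | 314880.00 | 318000.00
x_c = 314880.00 / 6360.00 = 49.51 mm
y_c = 318000.00 / 6360.00 = 50.00 mm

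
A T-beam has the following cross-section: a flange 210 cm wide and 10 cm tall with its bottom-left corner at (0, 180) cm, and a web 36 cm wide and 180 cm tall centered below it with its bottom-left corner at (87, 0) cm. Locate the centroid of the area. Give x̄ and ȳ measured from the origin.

web: A = 36 × 180 = 6480.00, centroid at (105.00, 90.00).
flange: A = 210 × 10 = 2100.00, centroid at (105.00, 185.00).
ΣA = 8580.00 cm², ΣAx̄ = 900900.00 cm³, ΣAȳ = 971700.00 cm³.
x̄ = 900900.00/8580.00 = 105.00 cm; ȳ = 971700.00/8580.00 = 113.25 cm.

x̄ = 105.00 cm, ȳ = 113.25 cm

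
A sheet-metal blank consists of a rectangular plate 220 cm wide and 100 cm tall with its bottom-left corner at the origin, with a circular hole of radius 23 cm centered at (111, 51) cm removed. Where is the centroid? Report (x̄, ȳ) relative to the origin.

plate: A = 220 × 100 = 22000.00, centroid at (110.00, 50.00).
hole: A = −π·23² = -1661.90, centroid at (111.00, 51.00).
ΣA = 20338.10 cm²
ΣAx̄ = (22000.00)(110.00) + (-1661.90)(111.00) = 2235528.82 cm³
ΣAȳ = (22000.00)(50.00) + (-1661.90)(51.00) = 1015242.97 cm³
x̄ = 2235528.82 / 20338.10 = 109.92 cm
ȳ = 1015242.97 / 20338.10 = 49.92 cm

x̄ = 109.92 cm, ȳ = 49.92 cm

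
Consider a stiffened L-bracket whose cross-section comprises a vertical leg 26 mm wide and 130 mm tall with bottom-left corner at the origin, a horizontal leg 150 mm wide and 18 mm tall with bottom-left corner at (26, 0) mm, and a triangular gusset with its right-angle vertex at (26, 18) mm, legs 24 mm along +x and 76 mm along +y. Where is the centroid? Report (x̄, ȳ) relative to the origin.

x̄ = 49.72 mm, ȳ = 40.55 mm

Part | A | x̄ᵢ | ȳᵢ | A·x̄ᵢ | A·ȳᵢ
vertical leg | 3380.00 | 13.00 | 65.00 | 43940.00 | 219700.00
horizontal leg | 2700.00 | 101.00 | 9.00 | 272700.00 | 24300.00
gusset | 912.00 | 34.00 | 43.33 | 31008.00 | 39520.00
Σ | 6992.00 |  |  | 347648.00 | 283520.00
x̄ = 347648.00 / 6992.00 = 49.72 mm
ȳ = 283520.00 / 6992.00 = 40.55 mm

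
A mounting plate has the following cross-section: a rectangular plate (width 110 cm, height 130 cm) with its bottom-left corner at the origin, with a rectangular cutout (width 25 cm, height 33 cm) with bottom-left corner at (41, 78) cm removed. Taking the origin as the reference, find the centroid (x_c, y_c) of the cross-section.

x_c = 55.09 cm, y_c = 63.19 cm

Part | A | x̄ᵢ | ȳᵢ | A·x̄ᵢ | A·ȳᵢ
plate | 14300.00 | 55.00 | 65.00 | 786500.00 | 929500.00
hole | -825.00 | 53.50 | 94.50 | -44137.50 | -77962.50
Σ | 13475.00 |  |  | 742362.50 | 851537.50
x_c = 742362.50 / 13475.00 = 55.09 cm
y_c = 851537.50 / 13475.00 = 63.19 cm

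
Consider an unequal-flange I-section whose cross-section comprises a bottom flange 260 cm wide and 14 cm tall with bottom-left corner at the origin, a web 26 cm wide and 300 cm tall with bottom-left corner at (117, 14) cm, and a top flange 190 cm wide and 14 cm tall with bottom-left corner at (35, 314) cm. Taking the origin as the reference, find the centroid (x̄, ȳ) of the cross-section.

x̄ = 130.00 cm, ȳ = 153.09 cm

bottom flange: A = 260 × 14 = 3640.00, centroid at (130.00, 7.00).
web: A = 26 × 300 = 7800.00, centroid at (130.00, 164.00).
top flange: A = 190 × 14 = 2660.00, centroid at (130.00, 321.00).
ΣA = 14100.00 cm²
ΣAx̄ = (3640.00)(130.00) + (7800.00)(130.00) + (2660.00)(130.00) = 1833000.00 cm³
ΣAȳ = (3640.00)(7.00) + (7800.00)(164.00) + (2660.00)(321.00) = 2158540.00 cm³
x̄ = 1833000.00 / 14100.00 = 130.00 cm
ȳ = 2158540.00 / 14100.00 = 153.09 cm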